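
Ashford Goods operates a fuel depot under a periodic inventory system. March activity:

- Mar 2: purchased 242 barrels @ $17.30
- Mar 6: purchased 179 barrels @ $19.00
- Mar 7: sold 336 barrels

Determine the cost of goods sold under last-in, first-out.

Mar 7, 336 sold [LIFO — newest first]: 179 @ $19.00 + 157 @ $17.30 = $6,117.10
Ending inventory: 85 @ $17.30 = $1,470.50
Check: goods available $7,587.60 = COGS $6,117.10 + ending $1,470.50

COGS = $6,117.10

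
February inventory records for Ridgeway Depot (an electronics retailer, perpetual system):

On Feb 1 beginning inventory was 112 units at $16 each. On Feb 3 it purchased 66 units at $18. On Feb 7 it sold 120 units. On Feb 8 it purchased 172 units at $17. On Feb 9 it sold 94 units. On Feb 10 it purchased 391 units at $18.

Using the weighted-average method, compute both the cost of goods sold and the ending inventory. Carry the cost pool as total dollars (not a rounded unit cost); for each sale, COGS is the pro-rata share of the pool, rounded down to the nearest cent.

After Feb 1: 112 on hand, pool $1,792.00 (≈ $16.0000 each)
After Feb 3: 178 on hand, pool $2,980.00 (≈ $16.7416 each)
Feb 7, sell 120: 120/178 × $2,980.00 → $2,008.98
After Feb 8: 230 on hand, pool $3,895.02 (≈ $16.9349 each)
Feb 9, sell 94: 94/230 × $3,895.02 → $1,591.87
After Feb 10: 527 on hand, pool $9,341.15 (≈ $17.7251 each)
Total COGS = $2,008.98 + $1,591.87 = $3,600.85
Ending inventory (cost pool remaining) = $9,341.15

COGS = $3,600.85; ending inventory = $9,341.15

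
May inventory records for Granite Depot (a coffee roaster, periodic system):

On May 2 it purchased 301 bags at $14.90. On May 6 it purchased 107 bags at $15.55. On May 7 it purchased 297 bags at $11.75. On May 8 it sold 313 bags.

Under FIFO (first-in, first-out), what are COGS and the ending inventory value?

COGS = $4,671.50; ending inventory = $4,967.00

May 8, 313 sold [FIFO — oldest first]: 301 @ $14.90 + 12 @ $15.55 = $4,671.50
Ending inventory: 95 @ $15.55 + 297 @ $11.75 = $4,967.00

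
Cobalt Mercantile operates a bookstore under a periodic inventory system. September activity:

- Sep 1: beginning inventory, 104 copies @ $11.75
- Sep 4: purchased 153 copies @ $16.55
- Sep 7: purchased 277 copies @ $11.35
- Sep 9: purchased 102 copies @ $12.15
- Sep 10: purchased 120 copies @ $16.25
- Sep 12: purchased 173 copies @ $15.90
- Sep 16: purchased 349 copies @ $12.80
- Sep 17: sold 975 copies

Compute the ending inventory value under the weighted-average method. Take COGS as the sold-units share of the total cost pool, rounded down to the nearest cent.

Sep 17, sell 975: 975/1278 × $17,305.30 → $13,202.40
Ending inventory (cost pool remaining) = $4,102.90
Check: goods available $17,305.30 = COGS $13,202.40 + ending $4,102.90

Ending inventory = $4,102.90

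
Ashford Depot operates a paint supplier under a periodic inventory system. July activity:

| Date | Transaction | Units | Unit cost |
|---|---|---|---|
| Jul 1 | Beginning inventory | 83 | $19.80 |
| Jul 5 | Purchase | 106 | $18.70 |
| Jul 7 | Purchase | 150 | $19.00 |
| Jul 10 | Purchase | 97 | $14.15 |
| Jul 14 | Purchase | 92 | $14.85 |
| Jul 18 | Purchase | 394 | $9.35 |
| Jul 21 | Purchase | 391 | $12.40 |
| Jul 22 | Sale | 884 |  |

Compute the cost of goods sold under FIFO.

COGS = $12,542.95

Jul 22, 884 sold [FIFO — oldest first]: 83 @ $19.80 + 106 @ $18.70 + 150 @ $19.00 + 97 @ $14.15 + 92 @ $14.85 + 356 @ $9.35 = $12,542.95
Ending inventory: 38 @ $9.35 + 391 @ $12.40 = $5,203.70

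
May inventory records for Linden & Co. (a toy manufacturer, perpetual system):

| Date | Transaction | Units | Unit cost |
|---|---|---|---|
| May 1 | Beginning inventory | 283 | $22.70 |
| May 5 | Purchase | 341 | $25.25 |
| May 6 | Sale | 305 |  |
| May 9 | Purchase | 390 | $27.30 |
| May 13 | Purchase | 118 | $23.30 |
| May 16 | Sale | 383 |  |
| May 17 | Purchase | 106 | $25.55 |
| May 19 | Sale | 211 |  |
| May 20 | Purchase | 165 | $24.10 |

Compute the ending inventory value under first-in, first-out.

Ending inventory = $12,573.70

May 6, 305 sold [FIFO — oldest first]: 283 @ $22.70 + 22 @ $25.25 = $6,979.60
May 16, 383 sold [FIFO — oldest first]: 319 @ $25.25 + 64 @ $27.30 = $9,801.95
May 19, 211 sold [FIFO — oldest first]: 211 @ $27.30 = $5,760.30
Total COGS = $6,979.60 + $9,801.95 + $5,760.30 = $22,541.85
Ending inventory: 115 @ $27.30 + 118 @ $23.30 + 106 @ $25.55 + 165 @ $24.10 = $12,573.70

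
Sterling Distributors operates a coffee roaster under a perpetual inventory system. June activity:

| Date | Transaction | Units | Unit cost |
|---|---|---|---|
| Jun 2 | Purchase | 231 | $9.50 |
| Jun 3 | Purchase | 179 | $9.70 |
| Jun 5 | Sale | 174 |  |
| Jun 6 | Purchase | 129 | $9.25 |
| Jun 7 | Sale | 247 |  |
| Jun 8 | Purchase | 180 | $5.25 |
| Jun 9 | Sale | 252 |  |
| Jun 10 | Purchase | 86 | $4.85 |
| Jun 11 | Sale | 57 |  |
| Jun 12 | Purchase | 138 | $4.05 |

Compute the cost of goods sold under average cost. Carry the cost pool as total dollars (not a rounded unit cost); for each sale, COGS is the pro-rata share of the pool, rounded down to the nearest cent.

After Jun 2: 231 on hand, pool $2,194.50 (≈ $9.5000 each)
After Jun 3: 410 on hand, pool $3,930.80 (≈ $9.5873 each)
Jun 5, sell 174: 174/410 × $3,930.80 → $1,668.19
After Jun 6: 365 on hand, pool $3,455.86 (≈ $9.4681 each)
Jun 7, sell 247: 247/365 × $3,455.86 → $2,338.62
After Jun 8: 298 on hand, pool $2,062.24 (≈ $6.9203 each)
Jun 9, sell 252: 252/298 × $2,062.24 → $1,743.90
After Jun 10: 132 on hand, pool $735.44 (≈ $5.5715 each)
Jun 11, sell 57: 57/132 × $735.44 → $317.57
After Jun 12: 213 on hand, pool $976.77 (≈ $4.5858 each)
Total COGS = $1,668.19 + $2,338.62 + $1,743.90 + $317.57 = $6,068.28
Ending inventory (cost pool remaining) = $976.77

COGS = $6,068.28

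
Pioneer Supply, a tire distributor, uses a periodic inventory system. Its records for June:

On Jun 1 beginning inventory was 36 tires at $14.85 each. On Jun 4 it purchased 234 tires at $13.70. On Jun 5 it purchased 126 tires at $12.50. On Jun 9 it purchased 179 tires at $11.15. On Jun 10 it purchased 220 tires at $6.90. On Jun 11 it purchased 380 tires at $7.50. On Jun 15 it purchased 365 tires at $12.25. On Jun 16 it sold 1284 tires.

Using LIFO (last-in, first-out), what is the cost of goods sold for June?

COGS = $12,601.90

Jun 16, 1284 sold [LIFO — newest first]: 365 @ $12.25 + 380 @ $7.50 + 220 @ $6.90 + 179 @ $11.15 + 126 @ $12.50 + 14 @ $13.70 = $12,601.90
Ending inventory: 36 @ $14.85 + 220 @ $13.70 = $3,548.60
Check: goods available $16,150.50 = COGS $12,601.90 + ending $3,548.60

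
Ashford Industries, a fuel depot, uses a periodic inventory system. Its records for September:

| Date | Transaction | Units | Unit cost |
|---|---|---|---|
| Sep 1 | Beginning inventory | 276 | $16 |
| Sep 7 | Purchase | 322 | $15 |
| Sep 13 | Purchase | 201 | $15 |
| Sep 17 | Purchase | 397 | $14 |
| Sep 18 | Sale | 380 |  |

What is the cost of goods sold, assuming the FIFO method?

Sep 18, 380 sold [FIFO — oldest first]: 276 @ $16 + 104 @ $15 = $5,976
Ending inventory: 218 @ $15 + 201 @ $15 + 397 @ $14 = $11,843
Check: goods available $17,819 = COGS $5,976 + ending $11,843

COGS = $5,976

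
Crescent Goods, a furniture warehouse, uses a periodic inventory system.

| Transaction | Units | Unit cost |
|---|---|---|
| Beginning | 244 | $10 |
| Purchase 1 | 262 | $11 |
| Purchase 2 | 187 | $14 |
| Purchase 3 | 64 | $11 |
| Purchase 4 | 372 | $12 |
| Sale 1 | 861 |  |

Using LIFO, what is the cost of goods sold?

COGS = $10,404

Sale 1 (861) [LIFO — newest first]: 372 @ $12 + 64 @ $11 + 187 @ $14 + 238 @ $11 = $10,404
Ending inventory: 244 @ $10 + 24 @ $11 = $2,704
Check: goods available $13,108 = COGS $10,404 + ending $2,704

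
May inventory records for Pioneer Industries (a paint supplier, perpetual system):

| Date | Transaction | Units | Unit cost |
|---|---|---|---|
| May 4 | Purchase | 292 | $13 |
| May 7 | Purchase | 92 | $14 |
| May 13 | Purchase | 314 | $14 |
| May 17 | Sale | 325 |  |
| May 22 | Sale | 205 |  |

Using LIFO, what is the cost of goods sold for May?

May 17, 325 sold [LIFO — newest first]: 314 @ $14 + 11 @ $14 = $4,550
May 22, 205 sold [LIFO — newest first]: 81 @ $14 + 124 @ $13 = $2,746
Total COGS = $4,550 + $2,746 = $7,296
Ending inventory: 168 @ $13 = $2,184

COGS = $7,296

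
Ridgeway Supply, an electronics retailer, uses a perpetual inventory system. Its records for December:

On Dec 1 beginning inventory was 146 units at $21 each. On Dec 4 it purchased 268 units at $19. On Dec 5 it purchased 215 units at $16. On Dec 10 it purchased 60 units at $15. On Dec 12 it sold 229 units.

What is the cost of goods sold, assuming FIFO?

COGS = $4,643

Dec 12, 229 sold [FIFO — oldest first]: 146 @ $21 + 83 @ $19 = $4,643
Ending inventory: 185 @ $19 + 215 @ $16 + 60 @ $15 = $7,855
Check: goods available $12,498 = COGS $4,643 + ending $7,855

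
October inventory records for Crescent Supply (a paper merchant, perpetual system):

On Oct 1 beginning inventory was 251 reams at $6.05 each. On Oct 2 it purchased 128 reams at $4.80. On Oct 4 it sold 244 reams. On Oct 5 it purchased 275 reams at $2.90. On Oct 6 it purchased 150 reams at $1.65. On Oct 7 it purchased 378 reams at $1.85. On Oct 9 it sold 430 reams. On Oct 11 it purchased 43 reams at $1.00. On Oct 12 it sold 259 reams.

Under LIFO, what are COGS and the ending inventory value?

COGS = $2,648.20; ending inventory = $1,272.05

Oct 4, 244 sold [LIFO — newest first]: 128 @ $4.80 + 116 @ $6.05 = $1,316.20
Oct 9, 430 sold [LIFO — newest first]: 378 @ $1.85 + 52 @ $1.65 = $785.10
Oct 12, 259 sold [LIFO — newest first]: 43 @ $1.00 + 98 @ $1.65 + 118 @ $2.90 = $546.90
Total COGS = $1,316.20 + $785.10 + $546.90 = $2,648.20
Ending inventory: 135 @ $6.05 + 157 @ $2.90 = $1,272.05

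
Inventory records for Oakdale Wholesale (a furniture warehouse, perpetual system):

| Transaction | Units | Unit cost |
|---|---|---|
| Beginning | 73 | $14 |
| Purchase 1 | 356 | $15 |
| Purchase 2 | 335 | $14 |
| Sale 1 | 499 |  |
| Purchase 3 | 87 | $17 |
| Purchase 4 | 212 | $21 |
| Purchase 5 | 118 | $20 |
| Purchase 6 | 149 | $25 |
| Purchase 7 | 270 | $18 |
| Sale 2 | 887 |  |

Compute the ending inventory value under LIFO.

Sale 1 (499) [LIFO — newest first]: 335 @ $14 + 164 @ $15 = $7,150
Sale 2 (887) [LIFO — newest first]: 270 @ $18 + 149 @ $25 + 118 @ $20 + 212 @ $21 + 87 @ $17 + 51 @ $15 = $17,641
Total COGS = $7,150 + $17,641 = $24,791
Ending inventory: 73 @ $14 + 141 @ $15 = $3,137
Check: goods available $27,928 = COGS $24,791 + ending $3,137

Ending inventory = $3,137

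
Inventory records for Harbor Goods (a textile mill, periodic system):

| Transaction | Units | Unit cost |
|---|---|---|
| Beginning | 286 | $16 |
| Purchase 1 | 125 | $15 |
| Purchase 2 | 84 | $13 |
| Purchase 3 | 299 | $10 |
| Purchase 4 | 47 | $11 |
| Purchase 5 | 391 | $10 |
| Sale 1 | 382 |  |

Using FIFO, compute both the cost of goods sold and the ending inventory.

COGS = $6,016; ending inventory = $8,944

Sale 1 (382) [FIFO — oldest first]: 286 @ $16 + 96 @ $15 = $6,016
Ending inventory: 29 @ $15 + 84 @ $13 + 299 @ $10 + 47 @ $11 + 391 @ $10 = $8,944
Check: goods available $14,960 = COGS $6,016 + ending $8,944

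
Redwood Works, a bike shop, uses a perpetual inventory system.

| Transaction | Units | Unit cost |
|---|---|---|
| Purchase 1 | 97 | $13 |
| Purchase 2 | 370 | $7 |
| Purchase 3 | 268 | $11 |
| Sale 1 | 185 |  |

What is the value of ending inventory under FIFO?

Ending inventory = $4,922

Sale 1 (185) [FIFO — oldest first]: 97 @ $13 + 88 @ $7 = $1,877
Ending inventory: 282 @ $7 + 268 @ $11 = $4,922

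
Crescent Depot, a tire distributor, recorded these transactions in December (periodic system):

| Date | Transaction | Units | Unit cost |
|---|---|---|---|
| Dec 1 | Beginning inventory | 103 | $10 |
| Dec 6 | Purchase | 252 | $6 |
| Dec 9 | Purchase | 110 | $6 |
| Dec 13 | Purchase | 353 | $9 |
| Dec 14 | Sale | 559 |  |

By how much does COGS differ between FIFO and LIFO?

$365

FIFO COGS: 103 @ $10 + 252 @ $6 + 110 @ $6 + 94 @ $9 = $4,048
LIFO COGS: 353 @ $9 + 110 @ $6 + 96 @ $6 = $4,413
Difference = |$4,048 − $4,413| = $365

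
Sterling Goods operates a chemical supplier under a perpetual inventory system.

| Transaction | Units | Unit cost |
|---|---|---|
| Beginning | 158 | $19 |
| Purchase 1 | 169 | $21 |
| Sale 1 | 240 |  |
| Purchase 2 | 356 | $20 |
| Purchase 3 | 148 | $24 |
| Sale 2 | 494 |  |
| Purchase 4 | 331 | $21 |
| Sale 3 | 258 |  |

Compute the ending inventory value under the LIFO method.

Ending inventory = $3,386

Sale 1 (240) [LIFO — newest first]: 169 @ $21 + 71 @ $19 = $4,898
Sale 2 (494) [LIFO — newest first]: 148 @ $24 + 346 @ $20 = $10,472
Sale 3 (258) [LIFO — newest first]: 258 @ $21 = $5,418
Total COGS = $4,898 + $10,472 + $5,418 = $20,788
Ending inventory: 87 @ $19 + 10 @ $20 + 73 @ $21 = $3,386
Check: goods available $24,174 = COGS $20,788 + ending $3,386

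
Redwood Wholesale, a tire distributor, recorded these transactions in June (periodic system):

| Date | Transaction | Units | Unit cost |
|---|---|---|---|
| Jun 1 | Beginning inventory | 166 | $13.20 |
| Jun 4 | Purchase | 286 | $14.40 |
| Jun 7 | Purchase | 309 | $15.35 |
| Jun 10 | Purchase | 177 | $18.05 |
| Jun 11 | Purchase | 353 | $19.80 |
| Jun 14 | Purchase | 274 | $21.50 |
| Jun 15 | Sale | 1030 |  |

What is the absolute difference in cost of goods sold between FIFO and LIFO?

FIFO COGS: 166 @ $13.20 + 286 @ $14.40 + 309 @ $15.35 + 177 @ $18.05 + 92 @ $19.80 = $16,069.20
LIFO COGS: 274 @ $21.50 + 353 @ $19.80 + 177 @ $18.05 + 226 @ $15.35 = $19,544.35
Difference = |$16,069.20 − $19,544.35| = $3,475.15

$3,475.15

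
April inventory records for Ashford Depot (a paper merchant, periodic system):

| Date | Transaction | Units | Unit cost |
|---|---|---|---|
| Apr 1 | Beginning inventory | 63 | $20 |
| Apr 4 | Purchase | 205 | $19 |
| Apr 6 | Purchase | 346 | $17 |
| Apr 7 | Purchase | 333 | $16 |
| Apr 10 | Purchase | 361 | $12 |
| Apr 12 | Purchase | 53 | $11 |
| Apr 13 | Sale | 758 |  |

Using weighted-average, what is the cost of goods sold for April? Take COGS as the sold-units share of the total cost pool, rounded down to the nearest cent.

Apr 13, sell 758: 758/1361 × $21,280.00 → $11,851.75
Ending inventory (cost pool remaining) = $9,428.25

COGS = $11,851.75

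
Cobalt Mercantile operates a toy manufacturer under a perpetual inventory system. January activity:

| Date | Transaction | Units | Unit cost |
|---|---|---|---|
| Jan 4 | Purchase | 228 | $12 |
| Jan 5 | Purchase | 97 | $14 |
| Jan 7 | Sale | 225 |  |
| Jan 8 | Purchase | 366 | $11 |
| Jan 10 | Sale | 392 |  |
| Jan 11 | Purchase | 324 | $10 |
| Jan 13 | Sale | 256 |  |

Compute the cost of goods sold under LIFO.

Jan 7, 225 sold [LIFO — newest first]: 97 @ $14 + 128 @ $12 = $2,894
Jan 10, 392 sold [LIFO — newest first]: 366 @ $11 + 26 @ $12 = $4,338
Jan 13, 256 sold [LIFO — newest first]: 256 @ $10 = $2,560
Total COGS = $2,894 + $4,338 + $2,560 = $9,792
Ending inventory: 74 @ $12 + 68 @ $10 = $1,568
Check: goods available $11,360 = COGS $9,792 + ending $1,568

COGS = $9,792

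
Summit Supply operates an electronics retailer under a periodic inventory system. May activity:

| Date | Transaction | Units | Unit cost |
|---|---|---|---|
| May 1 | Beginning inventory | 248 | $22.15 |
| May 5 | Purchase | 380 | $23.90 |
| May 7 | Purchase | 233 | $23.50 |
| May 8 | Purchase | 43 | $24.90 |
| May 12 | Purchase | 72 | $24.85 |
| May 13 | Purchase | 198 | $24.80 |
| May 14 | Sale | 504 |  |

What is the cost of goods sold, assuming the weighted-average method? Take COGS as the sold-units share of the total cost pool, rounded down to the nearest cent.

COGS = $11,943.59

May 14, sell 504: 504/1174 × $27,821.00 → $11,943.59
Ending inventory (cost pool remaining) = $15,877.41
Check: goods available $27,821.00 = COGS $11,943.59 + ending $15,877.41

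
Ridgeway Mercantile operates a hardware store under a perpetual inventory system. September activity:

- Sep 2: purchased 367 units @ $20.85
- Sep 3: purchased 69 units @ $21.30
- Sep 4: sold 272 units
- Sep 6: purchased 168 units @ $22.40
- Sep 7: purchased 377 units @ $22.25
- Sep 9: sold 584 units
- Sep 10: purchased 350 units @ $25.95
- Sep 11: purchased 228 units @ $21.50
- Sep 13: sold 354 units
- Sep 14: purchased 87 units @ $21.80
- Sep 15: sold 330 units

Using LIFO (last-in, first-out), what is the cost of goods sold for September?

COGS = $34,944.10

Sep 4, 272 sold [LIFO — newest first]: 69 @ $21.30 + 203 @ $20.85 = $5,702.25
Sep 9, 584 sold [LIFO — newest first]: 377 @ $22.25 + 168 @ $22.40 + 39 @ $20.85 = $12,964.60
Sep 13, 354 sold [LIFO — newest first]: 228 @ $21.50 + 126 @ $25.95 = $8,171.70
Sep 15, 330 sold [LIFO — newest first]: 87 @ $21.80 + 224 @ $25.95 + 19 @ $20.85 = $8,105.55
Total COGS = $5,702.25 + $12,964.60 + $8,171.70 + $8,105.55 = $34,944.10
Ending inventory: 106 @ $20.85 = $2,210.10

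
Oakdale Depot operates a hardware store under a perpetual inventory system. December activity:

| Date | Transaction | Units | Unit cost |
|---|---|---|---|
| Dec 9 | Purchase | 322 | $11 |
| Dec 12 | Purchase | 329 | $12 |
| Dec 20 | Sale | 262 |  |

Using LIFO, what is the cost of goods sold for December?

Dec 20, 262 sold [LIFO — newest first]: 262 @ $12 = $3,144
Ending inventory: 322 @ $11 + 67 @ $12 = $4,346

COGS = $3,144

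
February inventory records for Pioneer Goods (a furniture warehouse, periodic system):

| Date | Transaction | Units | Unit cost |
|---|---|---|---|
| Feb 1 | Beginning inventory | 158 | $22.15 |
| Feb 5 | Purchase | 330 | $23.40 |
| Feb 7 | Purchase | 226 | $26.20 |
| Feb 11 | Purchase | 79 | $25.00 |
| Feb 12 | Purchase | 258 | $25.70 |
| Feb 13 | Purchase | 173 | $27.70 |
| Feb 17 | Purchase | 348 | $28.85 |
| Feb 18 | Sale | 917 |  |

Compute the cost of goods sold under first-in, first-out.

Feb 18, 917 sold [FIFO — oldest first]: 158 @ $22.15 + 330 @ $23.40 + 226 @ $26.20 + 79 @ $25.00 + 124 @ $25.70 = $22,304.70
Ending inventory: 134 @ $25.70 + 173 @ $27.70 + 348 @ $28.85 = $18,275.70

COGS = $22,304.70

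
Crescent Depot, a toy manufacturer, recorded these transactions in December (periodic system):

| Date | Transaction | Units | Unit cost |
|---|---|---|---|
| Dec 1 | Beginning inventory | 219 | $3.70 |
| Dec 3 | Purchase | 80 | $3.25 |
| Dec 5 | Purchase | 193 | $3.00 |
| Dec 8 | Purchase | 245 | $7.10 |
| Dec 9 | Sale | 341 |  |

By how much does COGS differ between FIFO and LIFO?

FIFO COGS: 219 @ $3.70 + 80 @ $3.25 + 42 @ $3.00 = $1,196.30
LIFO COGS: 245 @ $7.10 + 96 @ $3.00 = $2,027.50
Difference = |$1,196.30 − $2,027.50| = $831.20

$831.20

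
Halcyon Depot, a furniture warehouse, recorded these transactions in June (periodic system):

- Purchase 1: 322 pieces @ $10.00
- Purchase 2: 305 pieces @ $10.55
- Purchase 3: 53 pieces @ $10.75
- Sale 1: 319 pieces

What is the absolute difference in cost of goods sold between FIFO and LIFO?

FIFO COGS: 319 @ $10.00 = $3,190.00
LIFO COGS: 53 @ $10.75 + 266 @ $10.55 = $3,376.05
Difference = |$3,190.00 − $3,376.05| = $186.05

$186.05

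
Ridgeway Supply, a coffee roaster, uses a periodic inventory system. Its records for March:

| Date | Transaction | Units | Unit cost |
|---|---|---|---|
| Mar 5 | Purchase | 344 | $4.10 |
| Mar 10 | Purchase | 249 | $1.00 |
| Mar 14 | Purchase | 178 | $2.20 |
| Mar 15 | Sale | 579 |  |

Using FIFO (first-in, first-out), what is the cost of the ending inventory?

Ending inventory = $405.60

Mar 15, 579 sold [FIFO — oldest first]: 344 @ $4.10 + 235 @ $1.00 = $1,645.40
Ending inventory: 14 @ $1.00 + 178 @ $2.20 = $405.60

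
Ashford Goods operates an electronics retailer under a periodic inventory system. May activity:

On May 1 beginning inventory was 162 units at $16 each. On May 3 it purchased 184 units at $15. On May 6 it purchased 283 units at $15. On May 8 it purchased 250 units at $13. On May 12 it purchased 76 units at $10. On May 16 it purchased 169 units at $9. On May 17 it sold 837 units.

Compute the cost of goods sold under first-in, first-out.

COGS = $12,301

May 17, 837 sold [FIFO — oldest first]: 162 @ $16 + 184 @ $15 + 283 @ $15 + 208 @ $13 = $12,301
Ending inventory: 42 @ $13 + 76 @ $10 + 169 @ $9 = $2,827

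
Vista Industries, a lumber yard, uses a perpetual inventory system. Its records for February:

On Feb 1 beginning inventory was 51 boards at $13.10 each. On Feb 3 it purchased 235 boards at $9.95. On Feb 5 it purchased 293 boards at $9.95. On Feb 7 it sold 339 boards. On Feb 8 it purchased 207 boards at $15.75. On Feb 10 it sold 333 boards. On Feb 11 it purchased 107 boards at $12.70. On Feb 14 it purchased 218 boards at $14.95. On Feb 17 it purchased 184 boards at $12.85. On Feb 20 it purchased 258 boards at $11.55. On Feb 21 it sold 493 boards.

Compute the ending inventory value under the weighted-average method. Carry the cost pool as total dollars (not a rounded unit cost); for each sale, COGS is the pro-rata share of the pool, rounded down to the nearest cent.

Ending inventory = $5,029.37

After Feb 1: 51 on hand, pool $668.10 (≈ $13.1000 each)
After Feb 3: 286 on hand, pool $3,006.35 (≈ $10.5117 each)
After Feb 5: 579 on hand, pool $5,921.70 (≈ $10.2275 each)
Feb 7, sell 339: 339/579 × $5,921.70 → $3,467.10
After Feb 8: 447 on hand, pool $5,714.85 (≈ $12.7849 each)
Feb 10, sell 333: 333/447 × $5,714.85 → $4,257.37
After Feb 11: 221 on hand, pool $2,816.38 (≈ $12.7438 each)
After Feb 14: 439 on hand, pool $6,075.48 (≈ $13.8394 each)
After Feb 17: 623 on hand, pool $8,439.88 (≈ $13.5472 each)
After Feb 20: 881 on hand, pool $11,419.78 (≈ $12.9623 each)
Feb 21, sell 493: 493/881 × $11,419.78 → $6,390.41
Total COGS = $3,467.10 + $4,257.37 + $6,390.41 = $14,114.88
Ending inventory (cost pool remaining) = $5,029.37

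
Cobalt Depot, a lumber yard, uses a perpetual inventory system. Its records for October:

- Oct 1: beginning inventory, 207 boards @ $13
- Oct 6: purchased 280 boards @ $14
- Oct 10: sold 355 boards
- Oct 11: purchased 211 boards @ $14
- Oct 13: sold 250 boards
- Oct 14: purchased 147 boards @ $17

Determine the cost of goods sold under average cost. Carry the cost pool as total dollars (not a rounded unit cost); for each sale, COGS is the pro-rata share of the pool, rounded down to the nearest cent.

After Oct 1: 207 on hand, pool $2,691.00 (≈ $13.0000 each)
After Oct 6: 487 on hand, pool $6,611.00 (≈ $13.5749 each)
Oct 10, sell 355: 355/487 × $6,611.00 → $4,819.10
After Oct 11: 343 on hand, pool $4,745.90 (≈ $13.8364 each)
Oct 13, sell 250: 250/343 × $4,745.90 → $3,459.11
After Oct 14: 240 on hand, pool $3,785.79 (≈ $15.7741 each)
Total COGS = $4,819.10 + $3,459.11 = $8,278.21
Ending inventory (cost pool remaining) = $3,785.79

COGS = $8,278.21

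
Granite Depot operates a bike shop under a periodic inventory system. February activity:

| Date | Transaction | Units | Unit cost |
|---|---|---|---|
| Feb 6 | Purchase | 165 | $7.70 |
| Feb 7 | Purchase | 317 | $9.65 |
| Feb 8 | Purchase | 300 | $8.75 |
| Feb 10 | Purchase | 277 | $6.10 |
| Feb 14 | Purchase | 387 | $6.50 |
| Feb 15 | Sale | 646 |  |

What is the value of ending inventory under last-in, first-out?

Feb 15, 646 sold [LIFO — newest first]: 387 @ $6.50 + 259 @ $6.10 = $4,095.40
Ending inventory: 165 @ $7.70 + 317 @ $9.65 + 300 @ $8.75 + 18 @ $6.10 = $7,064.35
Check: goods available $11,159.75 = COGS $4,095.40 + ending $7,064.35

Ending inventory = $7,064.35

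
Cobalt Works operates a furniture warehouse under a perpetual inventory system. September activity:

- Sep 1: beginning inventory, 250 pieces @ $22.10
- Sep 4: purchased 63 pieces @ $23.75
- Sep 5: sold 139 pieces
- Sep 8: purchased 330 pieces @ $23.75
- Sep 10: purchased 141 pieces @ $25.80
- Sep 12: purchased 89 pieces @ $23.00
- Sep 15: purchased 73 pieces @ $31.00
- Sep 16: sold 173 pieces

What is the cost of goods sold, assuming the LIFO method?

Sep 5, 139 sold [LIFO — newest first]: 63 @ $23.75 + 76 @ $22.10 = $3,175.85
Sep 16, 173 sold [LIFO — newest first]: 73 @ $31.00 + 89 @ $23.00 + 11 @ $25.80 = $4,593.80
Total COGS = $3,175.85 + $4,593.80 = $7,769.65
Ending inventory: 174 @ $22.10 + 330 @ $23.75 + 130 @ $25.80 = $15,036.90

COGS = $7,769.65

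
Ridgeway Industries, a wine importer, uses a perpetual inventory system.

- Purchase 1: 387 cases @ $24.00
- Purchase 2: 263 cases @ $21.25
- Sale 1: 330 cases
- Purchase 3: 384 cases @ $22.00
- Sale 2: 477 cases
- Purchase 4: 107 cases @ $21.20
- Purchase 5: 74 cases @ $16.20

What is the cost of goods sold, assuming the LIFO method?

Sale 1 (330) [LIFO — newest first]: 263 @ $21.25 + 67 @ $24.00 = $7,196.75
Sale 2 (477) [LIFO — newest first]: 384 @ $22.00 + 93 @ $24.00 = $10,680.00
Total COGS = $7,196.75 + $10,680.00 = $17,876.75
Ending inventory: 227 @ $24.00 + 107 @ $21.20 + 74 @ $16.20 = $8,915.20

COGS = $17,876.75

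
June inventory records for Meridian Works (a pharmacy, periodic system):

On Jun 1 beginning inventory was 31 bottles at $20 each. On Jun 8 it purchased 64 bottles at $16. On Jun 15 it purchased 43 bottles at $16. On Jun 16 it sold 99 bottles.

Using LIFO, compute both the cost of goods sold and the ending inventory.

Jun 16, 99 sold [LIFO — newest first]: 43 @ $16 + 56 @ $16 = $1,584
Ending inventory: 31 @ $20 + 8 @ $16 = $748

COGS = $1,584; ending inventory = $748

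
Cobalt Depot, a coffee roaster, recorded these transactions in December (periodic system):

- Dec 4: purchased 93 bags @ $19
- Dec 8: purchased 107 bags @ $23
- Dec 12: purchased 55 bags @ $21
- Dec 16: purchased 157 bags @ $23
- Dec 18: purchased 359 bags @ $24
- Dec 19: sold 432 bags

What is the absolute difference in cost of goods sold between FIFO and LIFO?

FIFO COGS: 93 @ $19 + 107 @ $23 + 55 @ $21 + 157 @ $23 + 20 @ $24 = $9,474
LIFO COGS: 359 @ $24 + 73 @ $23 = $10,295
Difference = |$9,474 − $10,295| = $821

$821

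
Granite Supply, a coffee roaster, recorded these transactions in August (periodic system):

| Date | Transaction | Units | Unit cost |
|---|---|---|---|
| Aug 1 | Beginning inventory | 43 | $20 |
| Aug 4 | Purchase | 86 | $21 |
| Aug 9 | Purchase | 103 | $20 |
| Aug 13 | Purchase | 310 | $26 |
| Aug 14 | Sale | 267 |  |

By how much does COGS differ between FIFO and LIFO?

FIFO COGS: 43 @ $20 + 86 @ $21 + 103 @ $20 + 35 @ $26 = $5,636
LIFO COGS: 267 @ $26 = $6,942
Difference = |$5,636 − $6,942| = $1,306

$1,306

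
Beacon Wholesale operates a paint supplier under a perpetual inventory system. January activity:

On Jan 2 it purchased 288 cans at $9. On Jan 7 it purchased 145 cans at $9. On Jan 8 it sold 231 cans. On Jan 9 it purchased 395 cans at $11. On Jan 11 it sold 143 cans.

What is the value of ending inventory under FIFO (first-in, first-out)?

Jan 8, 231 sold [FIFO — oldest first]: 231 @ $9 = $2,079
Jan 11, 143 sold [FIFO — oldest first]: 57 @ $9 + 86 @ $9 = $1,287
Total COGS = $2,079 + $1,287 = $3,366
Ending inventory: 59 @ $9 + 395 @ $11 = $4,876

Ending inventory = $4,876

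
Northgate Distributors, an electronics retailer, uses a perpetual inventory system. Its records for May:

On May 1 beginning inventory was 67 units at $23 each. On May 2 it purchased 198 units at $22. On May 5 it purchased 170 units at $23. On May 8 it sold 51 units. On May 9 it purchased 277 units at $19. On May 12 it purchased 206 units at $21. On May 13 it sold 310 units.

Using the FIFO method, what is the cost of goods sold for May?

COGS = $8,105

May 8, 51 sold [FIFO — oldest first]: 51 @ $23 = $1,173
May 13, 310 sold [FIFO — oldest first]: 16 @ $23 + 198 @ $22 + 96 @ $23 = $6,932
Total COGS = $1,173 + $6,932 = $8,105
Ending inventory: 74 @ $23 + 277 @ $19 + 206 @ $21 = $11,291
Check: goods available $19,396 = COGS $8,105 + ending $11,291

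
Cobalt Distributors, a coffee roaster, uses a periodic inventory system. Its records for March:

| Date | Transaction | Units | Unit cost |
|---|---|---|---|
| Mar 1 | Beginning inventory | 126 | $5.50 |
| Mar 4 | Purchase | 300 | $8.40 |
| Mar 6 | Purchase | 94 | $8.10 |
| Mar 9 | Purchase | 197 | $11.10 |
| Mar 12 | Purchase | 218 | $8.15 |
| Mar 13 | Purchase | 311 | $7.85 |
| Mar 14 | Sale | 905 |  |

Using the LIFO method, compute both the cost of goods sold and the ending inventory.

Mar 14, 905 sold [LIFO — newest first]: 311 @ $7.85 + 218 @ $8.15 + 197 @ $11.10 + 94 @ $8.10 + 85 @ $8.40 = $7,880.15
Ending inventory: 126 @ $5.50 + 215 @ $8.40 = $2,499.00

COGS = $7,880.15; ending inventory = $2,499.00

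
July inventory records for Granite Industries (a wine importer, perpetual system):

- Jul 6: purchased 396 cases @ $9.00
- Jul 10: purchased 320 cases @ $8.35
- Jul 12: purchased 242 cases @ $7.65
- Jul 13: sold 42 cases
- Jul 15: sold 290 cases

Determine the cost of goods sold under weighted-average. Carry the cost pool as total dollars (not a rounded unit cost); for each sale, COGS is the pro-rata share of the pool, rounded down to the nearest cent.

COGS = $2,802.69

After Jul 6: 396 on hand, pool $3,564.00 (≈ $9.0000 each)
After Jul 10: 716 on hand, pool $6,236.00 (≈ $8.7095 each)
After Jul 12: 958 on hand, pool $8,087.30 (≈ $8.4419 each)
Jul 13, sell 42: 42/958 × $8,087.30 → $354.55
Jul 15, sell 290: 290/916 × $7,732.75 → $2,448.14
Total COGS = $354.55 + $2,448.14 = $2,802.69
Ending inventory (cost pool remaining) = $5,284.61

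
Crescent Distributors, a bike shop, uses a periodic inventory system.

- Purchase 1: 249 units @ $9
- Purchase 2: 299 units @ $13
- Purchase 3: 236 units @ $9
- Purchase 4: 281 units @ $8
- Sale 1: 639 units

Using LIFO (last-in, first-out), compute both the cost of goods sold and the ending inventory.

COGS = $5,958; ending inventory = $4,542

Sale 1 (639) [LIFO — newest first]: 281 @ $8 + 236 @ $9 + 122 @ $13 = $5,958
Ending inventory: 249 @ $9 + 177 @ $13 = $4,542
Check: goods available $10,500 = COGS $5,958 + ending $4,542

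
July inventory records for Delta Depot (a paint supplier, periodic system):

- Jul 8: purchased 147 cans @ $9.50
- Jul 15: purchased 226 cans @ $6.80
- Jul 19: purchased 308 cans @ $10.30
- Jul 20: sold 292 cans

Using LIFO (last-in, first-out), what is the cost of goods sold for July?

COGS = $3,007.60

Jul 20, 292 sold [LIFO — newest first]: 292 @ $10.30 = $3,007.60
Ending inventory: 147 @ $9.50 + 226 @ $6.80 + 16 @ $10.30 = $3,098.10
Check: goods available $6,105.70 = COGS $3,007.60 + ending $3,098.10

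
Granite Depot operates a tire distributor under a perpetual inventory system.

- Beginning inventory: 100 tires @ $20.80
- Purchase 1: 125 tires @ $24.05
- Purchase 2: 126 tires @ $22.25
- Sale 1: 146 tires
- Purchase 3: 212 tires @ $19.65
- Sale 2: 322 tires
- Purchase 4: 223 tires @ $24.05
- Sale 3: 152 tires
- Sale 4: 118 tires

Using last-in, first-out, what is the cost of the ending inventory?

Ending inventory = $998.40

Sale 1 (146) [LIFO — newest first]: 126 @ $22.25 + 20 @ $24.05 = $3,284.50
Sale 2 (322) [LIFO — newest first]: 212 @ $19.65 + 105 @ $24.05 + 5 @ $20.80 = $6,795.05
Sale 3 (152) [LIFO — newest first]: 152 @ $24.05 = $3,655.60
Sale 4 (118) [LIFO — newest first]: 71 @ $24.05 + 47 @ $20.80 = $2,685.15
Total COGS = $3,284.50 + $6,795.05 + $3,655.60 + $2,685.15 = $16,420.30
Ending inventory: 48 @ $20.80 = $998.40
Check: goods available $17,418.70 = COGS $16,420.30 + ending $998.40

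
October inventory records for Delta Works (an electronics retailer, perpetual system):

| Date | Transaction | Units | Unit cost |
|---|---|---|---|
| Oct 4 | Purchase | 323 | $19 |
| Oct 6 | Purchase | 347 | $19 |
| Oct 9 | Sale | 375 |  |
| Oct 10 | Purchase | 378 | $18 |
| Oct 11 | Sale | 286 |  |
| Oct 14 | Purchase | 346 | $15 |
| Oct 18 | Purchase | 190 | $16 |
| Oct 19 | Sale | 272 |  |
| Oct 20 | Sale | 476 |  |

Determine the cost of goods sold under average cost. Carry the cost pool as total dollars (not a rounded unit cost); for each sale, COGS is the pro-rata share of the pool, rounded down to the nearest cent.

After Oct 4: 323 on hand, pool $6,137.00 (≈ $19.0000 each)
After Oct 6: 670 on hand, pool $12,730.00 (≈ $19.0000 each)
Oct 9, sell 375: 375/670 × $12,730.00 → $7,125.00
After Oct 10: 673 on hand, pool $12,409.00 (≈ $18.4383 each)
Oct 11, sell 286: 286/673 × $12,409.00 → $5,273.36
After Oct 14: 733 on hand, pool $12,325.64 (≈ $16.8153 each)
After Oct 18: 923 on hand, pool $15,365.64 (≈ $16.6475 each)
Oct 19, sell 272: 272/923 × $15,365.64 → $4,528.11
Oct 20, sell 476: 476/651 × $10,837.53 → $7,924.21
Total COGS = $7,125.00 + $5,273.36 + $4,528.11 + $7,924.21 = $24,850.68
Ending inventory (cost pool remaining) = $2,913.32
Check: goods available $27,764.00 = COGS $24,850.68 + ending $2,913.32

COGS = $24,850.68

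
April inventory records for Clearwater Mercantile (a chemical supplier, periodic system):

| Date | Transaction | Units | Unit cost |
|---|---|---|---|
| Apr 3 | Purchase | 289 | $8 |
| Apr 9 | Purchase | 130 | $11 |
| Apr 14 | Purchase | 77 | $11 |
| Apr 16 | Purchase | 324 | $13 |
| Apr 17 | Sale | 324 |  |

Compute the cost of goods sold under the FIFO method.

Apr 17, 324 sold [FIFO — oldest first]: 289 @ $8 + 35 @ $11 = $2,697
Ending inventory: 95 @ $11 + 77 @ $11 + 324 @ $13 = $6,104

COGS = $2,697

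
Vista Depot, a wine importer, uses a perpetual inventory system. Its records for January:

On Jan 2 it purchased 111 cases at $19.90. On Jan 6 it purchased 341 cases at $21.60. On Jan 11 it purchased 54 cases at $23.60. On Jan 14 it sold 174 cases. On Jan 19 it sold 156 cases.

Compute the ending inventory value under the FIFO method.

Jan 14, 174 sold [FIFO — oldest first]: 111 @ $19.90 + 63 @ $21.60 = $3,569.70
Jan 19, 156 sold [FIFO — oldest first]: 156 @ $21.60 = $3,369.60
Total COGS = $3,569.70 + $3,369.60 = $6,939.30
Ending inventory: 122 @ $21.60 + 54 @ $23.60 = $3,909.60
Check: goods available $10,848.90 = COGS $6,939.30 + ending $3,909.60

Ending inventory = $3,909.60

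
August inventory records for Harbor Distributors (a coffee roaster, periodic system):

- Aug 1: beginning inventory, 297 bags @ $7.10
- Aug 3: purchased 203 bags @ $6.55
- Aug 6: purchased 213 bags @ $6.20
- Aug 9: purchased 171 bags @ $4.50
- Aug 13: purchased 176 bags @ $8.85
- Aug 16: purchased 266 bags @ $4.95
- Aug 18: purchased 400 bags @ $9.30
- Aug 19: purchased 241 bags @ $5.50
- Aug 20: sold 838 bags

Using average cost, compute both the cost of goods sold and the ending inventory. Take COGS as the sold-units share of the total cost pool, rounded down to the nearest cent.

COGS = $5,729.35; ending inventory = $7,718.90

Aug 20, sell 838: 838/1967 × $13,448.25 → $5,729.35
Ending inventory (cost pool remaining) = $7,718.90
Check: goods available $13,448.25 = COGS $5,729.35 + ending $7,718.90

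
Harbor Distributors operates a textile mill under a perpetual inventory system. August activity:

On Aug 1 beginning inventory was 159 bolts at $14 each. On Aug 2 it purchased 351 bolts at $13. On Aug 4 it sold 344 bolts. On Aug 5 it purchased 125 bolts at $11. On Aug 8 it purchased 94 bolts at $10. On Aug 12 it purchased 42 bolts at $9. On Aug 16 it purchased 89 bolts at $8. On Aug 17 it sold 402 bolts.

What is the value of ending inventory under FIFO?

Aug 4, 344 sold [FIFO — oldest first]: 159 @ $14 + 185 @ $13 = $4,631
Aug 17, 402 sold [FIFO — oldest first]: 166 @ $13 + 125 @ $11 + 94 @ $10 + 17 @ $9 = $4,626
Total COGS = $4,631 + $4,626 = $9,257
Ending inventory: 25 @ $9 + 89 @ $8 = $937
Check: goods available $10,194 = COGS $9,257 + ending $937

Ending inventory = $937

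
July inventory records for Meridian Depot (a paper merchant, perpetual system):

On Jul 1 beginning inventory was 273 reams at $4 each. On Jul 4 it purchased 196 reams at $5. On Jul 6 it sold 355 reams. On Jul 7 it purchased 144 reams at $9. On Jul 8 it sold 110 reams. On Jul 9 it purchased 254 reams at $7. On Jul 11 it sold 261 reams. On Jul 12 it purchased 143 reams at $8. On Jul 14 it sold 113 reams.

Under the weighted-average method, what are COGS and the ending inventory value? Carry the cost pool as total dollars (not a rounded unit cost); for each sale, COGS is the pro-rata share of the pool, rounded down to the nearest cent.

COGS = $5,007.66; ending inventory = $1,282.34

After Jul 1: 273 on hand, pool $1,092.00 (≈ $4.0000 each)
After Jul 4: 469 on hand, pool $2,072.00 (≈ $4.4179 each)
Jul 6, sell 355: 355/469 × $2,072.00 → $1,568.35
After Jul 7: 258 on hand, pool $1,799.65 (≈ $6.9754 each)
Jul 8, sell 110: 110/258 × $1,799.65 → $767.29
After Jul 9: 402 on hand, pool $2,810.36 (≈ $6.9909 each)
Jul 11, sell 261: 261/402 × $2,810.36 → $1,824.63
After Jul 12: 284 on hand, pool $2,129.73 (≈ $7.4990 each)
Jul 14, sell 113: 113/284 × $2,129.73 → $847.39
Total COGS = $1,568.35 + $767.29 + $1,824.63 + $847.39 = $5,007.66
Ending inventory (cost pool remaining) = $1,282.34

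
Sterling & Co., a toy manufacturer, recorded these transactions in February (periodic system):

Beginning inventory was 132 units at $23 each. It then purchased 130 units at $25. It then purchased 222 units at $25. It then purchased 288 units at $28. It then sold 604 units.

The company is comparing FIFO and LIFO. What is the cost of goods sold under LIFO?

COGS = $15,964

FIFO COGS: 132 @ $23 + 130 @ $25 + 222 @ $25 + 120 @ $28 = $15,196
LIFO COGS: 288 @ $28 + 222 @ $25 + 94 @ $25 = $15,964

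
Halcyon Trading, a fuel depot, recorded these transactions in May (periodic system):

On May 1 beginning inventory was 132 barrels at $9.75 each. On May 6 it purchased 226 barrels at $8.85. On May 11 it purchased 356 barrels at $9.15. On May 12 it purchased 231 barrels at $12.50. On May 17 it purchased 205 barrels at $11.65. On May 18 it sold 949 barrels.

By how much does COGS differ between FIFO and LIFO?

$444.00

FIFO COGS: 132 @ $9.75 + 226 @ $8.85 + 356 @ $9.15 + 231 @ $12.50 + 4 @ $11.65 = $9,478.60
LIFO COGS: 205 @ $11.65 + 231 @ $12.50 + 356 @ $9.15 + 157 @ $8.85 = $9,922.60
Difference = |$9,478.60 − $9,922.60| = $444.00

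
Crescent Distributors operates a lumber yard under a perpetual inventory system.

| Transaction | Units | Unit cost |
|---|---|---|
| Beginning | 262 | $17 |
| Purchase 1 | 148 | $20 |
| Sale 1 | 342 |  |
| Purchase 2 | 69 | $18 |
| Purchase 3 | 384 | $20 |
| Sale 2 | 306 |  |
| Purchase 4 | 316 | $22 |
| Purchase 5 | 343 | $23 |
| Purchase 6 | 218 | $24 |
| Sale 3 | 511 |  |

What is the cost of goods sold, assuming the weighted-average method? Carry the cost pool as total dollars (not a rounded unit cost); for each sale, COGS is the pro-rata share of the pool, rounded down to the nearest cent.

After Beginning: 262 on hand, pool $4,454.00 (≈ $17.0000 each)
After Purchase 1: 410 on hand, pool $7,414.00 (≈ $18.0829 each)
Sale 1, sell 342: 342/410 × $7,414.00 → $6,184.36
After Purchase 2: 137 on hand, pool $2,471.64 (≈ $18.0412 each)
After Purchase 3: 521 on hand, pool $10,151.64 (≈ $19.4849 each)
Sale 2, sell 306: 306/521 × $10,151.64 → $5,962.38
After Purchase 4: 531 on hand, pool $11,141.26 (≈ $20.9817 each)
After Purchase 5: 874 on hand, pool $19,030.26 (≈ $21.7738 each)
After Purchase 6: 1092 on hand, pool $24,262.26 (≈ $22.2182 each)
Sale 3, sell 511: 511/1092 × $24,262.26 → $11,353.49
Total COGS = $6,184.36 + $5,962.38 + $11,353.49 = $23,500.23
Ending inventory (cost pool remaining) = $12,908.77
Check: goods available $36,409.00 = COGS $23,500.23 + ending $12,908.77

COGS = $23,500.23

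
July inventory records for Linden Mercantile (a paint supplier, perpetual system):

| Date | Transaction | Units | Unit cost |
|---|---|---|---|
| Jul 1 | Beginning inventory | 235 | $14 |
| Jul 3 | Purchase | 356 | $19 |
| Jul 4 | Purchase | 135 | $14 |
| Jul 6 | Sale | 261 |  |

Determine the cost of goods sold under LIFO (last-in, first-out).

COGS = $4,284

Jul 6, 261 sold [LIFO — newest first]: 135 @ $14 + 126 @ $19 = $4,284
Ending inventory: 235 @ $14 + 230 @ $19 = $7,660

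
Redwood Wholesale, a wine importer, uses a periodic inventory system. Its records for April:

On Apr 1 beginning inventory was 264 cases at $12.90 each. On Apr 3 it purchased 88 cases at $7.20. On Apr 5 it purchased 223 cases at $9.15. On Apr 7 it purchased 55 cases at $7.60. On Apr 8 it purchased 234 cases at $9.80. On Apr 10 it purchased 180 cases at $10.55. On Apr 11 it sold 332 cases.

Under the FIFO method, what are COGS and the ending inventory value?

Apr 11, 332 sold [FIFO — oldest first]: 264 @ $12.90 + 68 @ $7.20 = $3,895.20
Ending inventory: 20 @ $7.20 + 223 @ $9.15 + 55 @ $7.60 + 234 @ $9.80 + 180 @ $10.55 = $6,794.65

COGS = $3,895.20; ending inventory = $6,794.65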